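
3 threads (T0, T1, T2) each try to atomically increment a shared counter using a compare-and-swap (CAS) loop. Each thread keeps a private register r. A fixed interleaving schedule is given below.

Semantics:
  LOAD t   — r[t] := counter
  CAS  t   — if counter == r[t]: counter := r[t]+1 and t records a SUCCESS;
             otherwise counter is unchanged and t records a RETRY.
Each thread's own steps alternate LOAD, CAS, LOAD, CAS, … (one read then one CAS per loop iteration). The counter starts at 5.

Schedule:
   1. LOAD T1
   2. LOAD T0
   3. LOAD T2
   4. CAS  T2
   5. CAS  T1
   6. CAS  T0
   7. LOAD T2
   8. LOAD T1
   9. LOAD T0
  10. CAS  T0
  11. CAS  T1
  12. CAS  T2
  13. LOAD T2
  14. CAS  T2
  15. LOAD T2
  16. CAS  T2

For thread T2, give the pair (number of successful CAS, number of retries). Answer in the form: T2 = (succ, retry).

T2 = (3, 1)

#1 T1 reads 5
#2 T0 reads 5
#3 T2 reads 5
#4 T2 CAS(5→6) writes; counter now 6
#5 T1 CAS(5→6) fails; counter now 6
#6 T0 CAS(5→6) fails; counter now 6
#7 T2 reads 6
#8 T1 reads 6
#9 T0 reads 6
#10 T0 CAS(6→7) writes; counter now 7
#11 T1 CAS(6→7) fails; counter now 7
#12 T2 CAS(6→7) fails; counter now 7
#13 T2 reads 7
#14 T2 CAS(7→8) writes; counter now 8
#15 T2 reads 8
#16 T2 CAS(8→9) writes; counter now 9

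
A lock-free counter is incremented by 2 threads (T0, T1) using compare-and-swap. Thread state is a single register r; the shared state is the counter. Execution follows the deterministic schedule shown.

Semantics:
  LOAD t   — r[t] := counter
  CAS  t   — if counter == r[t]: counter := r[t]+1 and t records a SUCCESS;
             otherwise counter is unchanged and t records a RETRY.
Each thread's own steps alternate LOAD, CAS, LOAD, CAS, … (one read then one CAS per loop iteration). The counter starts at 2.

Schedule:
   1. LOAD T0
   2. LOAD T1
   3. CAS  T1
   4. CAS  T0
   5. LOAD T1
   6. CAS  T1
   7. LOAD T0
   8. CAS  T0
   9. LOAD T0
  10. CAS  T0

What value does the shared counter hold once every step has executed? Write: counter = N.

[1] T0.load  rd  (counter 2, T0.r 2)
[2] T1.load  rd  (counter 2, T1.r 2)
[3] T1.cas  hit  (counter 3, T1.r 2)
[4] T0.cas  miss  (counter 3, T0.r 2)
[5] T1.load  rd  (counter 3, T1.r 3)
[6] T1.cas  hit  (counter 4, T1.r 3)
[7] T0.load  rd  (counter 4, T0.r 4)
[8] T0.cas  hit  (counter 5, T0.r 4)
[9] T0.load  rd  (counter 5, T0.r 5)
[10] T0.cas  hit  (counter 6, T0.r 5)

counter = 6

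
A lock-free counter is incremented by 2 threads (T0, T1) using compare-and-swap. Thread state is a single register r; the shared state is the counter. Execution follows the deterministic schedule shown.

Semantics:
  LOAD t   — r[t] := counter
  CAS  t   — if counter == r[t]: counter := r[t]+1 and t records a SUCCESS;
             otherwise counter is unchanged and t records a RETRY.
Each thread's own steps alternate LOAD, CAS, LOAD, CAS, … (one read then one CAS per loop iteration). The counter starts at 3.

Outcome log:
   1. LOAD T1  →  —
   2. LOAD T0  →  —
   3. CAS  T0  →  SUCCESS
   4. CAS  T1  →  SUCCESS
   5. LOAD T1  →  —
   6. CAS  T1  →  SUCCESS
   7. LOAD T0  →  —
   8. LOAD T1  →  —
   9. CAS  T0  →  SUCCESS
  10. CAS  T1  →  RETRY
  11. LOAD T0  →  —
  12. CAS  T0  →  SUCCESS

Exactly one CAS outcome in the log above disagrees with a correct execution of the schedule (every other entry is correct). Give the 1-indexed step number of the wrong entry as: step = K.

step = 4

Correct run:
[1] T1.load  rd  (counter 3, T1.r 3)
[2] T0.load  rd  (counter 3, T0.r 3)
[3] T0.cas  hit  (counter 4, T0.r 3)
[4] T1.cas  miss  (counter 4, T1.r 3)
[5] T1.load  rd  (counter 4, T1.r 4)
[6] T1.cas  hit  (counter 5, T1.r 4)
[7] T0.load  rd  (counter 5, T0.r 5)
[8] T1.load  rd  (counter 5, T1.r 5)
[9] T0.cas  hit  (counter 6, T0.r 5)
[10] T1.cas  miss  (counter 6, T1.r 5)
[11] T0.load  rd  (counter 6, T0.r 6)
[12] T0.cas  hit  (counter 7, T0.r 6)
Log disagrees first at step 4.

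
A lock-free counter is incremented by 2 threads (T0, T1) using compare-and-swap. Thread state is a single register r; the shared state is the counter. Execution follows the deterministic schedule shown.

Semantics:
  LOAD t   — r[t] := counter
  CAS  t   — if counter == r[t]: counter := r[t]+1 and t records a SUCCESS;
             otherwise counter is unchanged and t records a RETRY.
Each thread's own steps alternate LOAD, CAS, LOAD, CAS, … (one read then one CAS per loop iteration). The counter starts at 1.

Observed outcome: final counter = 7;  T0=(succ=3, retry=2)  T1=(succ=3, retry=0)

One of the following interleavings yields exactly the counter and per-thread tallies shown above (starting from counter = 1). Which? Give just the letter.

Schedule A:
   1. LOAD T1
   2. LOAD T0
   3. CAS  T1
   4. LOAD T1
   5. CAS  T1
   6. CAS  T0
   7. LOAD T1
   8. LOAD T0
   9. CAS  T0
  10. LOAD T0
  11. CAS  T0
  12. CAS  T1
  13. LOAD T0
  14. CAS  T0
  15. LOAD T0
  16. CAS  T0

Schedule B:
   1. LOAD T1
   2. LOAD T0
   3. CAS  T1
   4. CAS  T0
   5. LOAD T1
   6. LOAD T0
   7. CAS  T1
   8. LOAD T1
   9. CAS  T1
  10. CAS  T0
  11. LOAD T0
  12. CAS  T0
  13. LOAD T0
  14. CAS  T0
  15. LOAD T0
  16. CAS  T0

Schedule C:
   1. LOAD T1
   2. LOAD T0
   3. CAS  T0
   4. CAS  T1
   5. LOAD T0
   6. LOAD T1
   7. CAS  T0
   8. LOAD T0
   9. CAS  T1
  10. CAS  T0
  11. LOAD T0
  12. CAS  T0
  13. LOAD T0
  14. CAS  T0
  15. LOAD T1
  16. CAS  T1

B

Simulating candidate B:
[1] T1.load  rd  (counter 1, T1.r 1)
[2] T0.load  rd  (counter 1, T0.r 1)
[3] T1.cas  hit  (counter 2, T1.r 1)
[4] T0.cas  miss  (counter 2, T0.r 1)
[5] T1.load  rd  (counter 2, T1.r 2)
[6] T0.load  rd  (counter 2, T0.r 2)
[7] T1.cas  hit  (counter 3, T1.r 2)
[8] T1.load  rd  (counter 3, T1.r 3)
[9] T1.cas  hit  (counter 4, T1.r 3)
[10] T0.cas  miss  (counter 4, T0.r 2)
[11] T0.load  rd  (counter 4, T0.r 4)
[12] T0.cas  hit  (counter 5, T0.r 4)
[13] T0.load  rd  (counter 5, T0.r 5)
[14] T0.cas  hit  (counter 6, T0.r 5)
[15] T0.load  rd  (counter 6, T0.r 6)
[16] T0.cas  hit  (counter 7, T0.r 6)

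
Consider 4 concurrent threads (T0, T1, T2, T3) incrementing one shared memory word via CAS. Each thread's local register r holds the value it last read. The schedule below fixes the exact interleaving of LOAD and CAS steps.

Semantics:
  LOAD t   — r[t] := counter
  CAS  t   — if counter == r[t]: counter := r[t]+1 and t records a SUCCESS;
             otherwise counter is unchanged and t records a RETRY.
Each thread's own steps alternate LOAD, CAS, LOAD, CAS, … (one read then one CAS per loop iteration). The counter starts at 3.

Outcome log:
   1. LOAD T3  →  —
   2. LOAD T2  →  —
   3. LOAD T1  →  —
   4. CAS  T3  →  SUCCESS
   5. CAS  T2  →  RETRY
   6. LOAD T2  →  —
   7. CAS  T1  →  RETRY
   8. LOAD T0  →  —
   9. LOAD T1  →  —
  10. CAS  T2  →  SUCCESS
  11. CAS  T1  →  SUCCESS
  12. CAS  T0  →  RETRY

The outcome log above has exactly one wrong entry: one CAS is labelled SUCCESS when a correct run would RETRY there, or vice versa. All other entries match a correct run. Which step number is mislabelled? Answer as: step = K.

Reference trace:
1. LOAD T3 → mem=3 r[T3]=3 [LOAD]
2. LOAD T2 → mem=3 r[T2]=3 [LOAD]
3. LOAD T1 → mem=3 r[T1]=3 [LOAD]
4. CAS T3 → mem=4 r[T3]=3 [OK]
5. CAS T2 → mem=4 r[T2]=3 [RETRY]
6. LOAD T2 → mem=4 r[T2]=4 [LOAD]
7. CAS T1 → mem=4 r[T1]=3 [RETRY]
8. LOAD T0 → mem=4 r[T0]=4 [LOAD]
9. LOAD T1 → mem=4 r[T1]=4 [LOAD]
10. CAS T2 → mem=5 r[T2]=4 [OK]
11. CAS T1 → mem=5 r[T1]=4 [RETRY]
12. CAS T0 → mem=5 r[T0]=4 [RETRY]
Mismatch at 11.

step = 11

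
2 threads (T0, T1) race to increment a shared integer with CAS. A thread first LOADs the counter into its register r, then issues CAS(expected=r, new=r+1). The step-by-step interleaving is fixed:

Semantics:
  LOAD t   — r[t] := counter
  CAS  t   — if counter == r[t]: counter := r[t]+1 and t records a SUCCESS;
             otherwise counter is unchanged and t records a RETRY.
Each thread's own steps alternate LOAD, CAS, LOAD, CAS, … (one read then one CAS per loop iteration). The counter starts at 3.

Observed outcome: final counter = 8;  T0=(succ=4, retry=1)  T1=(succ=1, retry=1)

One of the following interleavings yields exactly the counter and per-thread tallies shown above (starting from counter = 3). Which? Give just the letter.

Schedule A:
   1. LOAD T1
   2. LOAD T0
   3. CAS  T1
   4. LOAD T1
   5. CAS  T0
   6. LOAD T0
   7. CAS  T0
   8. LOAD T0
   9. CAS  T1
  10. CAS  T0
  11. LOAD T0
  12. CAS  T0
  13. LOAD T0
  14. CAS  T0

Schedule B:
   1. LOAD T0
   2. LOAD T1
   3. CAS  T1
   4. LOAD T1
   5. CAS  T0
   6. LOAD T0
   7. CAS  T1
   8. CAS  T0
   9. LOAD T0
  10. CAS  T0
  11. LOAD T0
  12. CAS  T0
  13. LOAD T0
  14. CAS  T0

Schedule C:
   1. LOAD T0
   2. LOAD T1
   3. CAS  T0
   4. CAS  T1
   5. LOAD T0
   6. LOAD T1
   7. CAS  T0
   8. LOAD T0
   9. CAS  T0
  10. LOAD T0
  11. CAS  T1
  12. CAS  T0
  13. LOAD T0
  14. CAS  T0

A

Simulating candidate A:
   1) LOAD T1:  M=3  r_T1=3
   2) LOAD T0:  M=3  r_T0=3
   3) CAS  T1:  M=4  r_T1=3 ✓
   4) LOAD T1:  M=4  r_T1=4
   5) CAS  T0:  M=4  r_T0=3 ✗
   6) LOAD T0:  M=4  r_T0=4
   7) CAS  T0:  M=5  r_T0=4 ✓
   8) LOAD T0:  M=5  r_T0=5
   9) CAS  T1:  M=5  r_T1=4 ✗
  10) CAS  T0:  M=6  r_T0=5 ✓
  11) LOAD T0:  M=6  r_T0=6
  12) CAS  T0:  M=7  r_T0=6 ✓
  13) LOAD T0:  M=7  r_T0=7
  14) CAS  T0:  M=8  r_T0=7 ✓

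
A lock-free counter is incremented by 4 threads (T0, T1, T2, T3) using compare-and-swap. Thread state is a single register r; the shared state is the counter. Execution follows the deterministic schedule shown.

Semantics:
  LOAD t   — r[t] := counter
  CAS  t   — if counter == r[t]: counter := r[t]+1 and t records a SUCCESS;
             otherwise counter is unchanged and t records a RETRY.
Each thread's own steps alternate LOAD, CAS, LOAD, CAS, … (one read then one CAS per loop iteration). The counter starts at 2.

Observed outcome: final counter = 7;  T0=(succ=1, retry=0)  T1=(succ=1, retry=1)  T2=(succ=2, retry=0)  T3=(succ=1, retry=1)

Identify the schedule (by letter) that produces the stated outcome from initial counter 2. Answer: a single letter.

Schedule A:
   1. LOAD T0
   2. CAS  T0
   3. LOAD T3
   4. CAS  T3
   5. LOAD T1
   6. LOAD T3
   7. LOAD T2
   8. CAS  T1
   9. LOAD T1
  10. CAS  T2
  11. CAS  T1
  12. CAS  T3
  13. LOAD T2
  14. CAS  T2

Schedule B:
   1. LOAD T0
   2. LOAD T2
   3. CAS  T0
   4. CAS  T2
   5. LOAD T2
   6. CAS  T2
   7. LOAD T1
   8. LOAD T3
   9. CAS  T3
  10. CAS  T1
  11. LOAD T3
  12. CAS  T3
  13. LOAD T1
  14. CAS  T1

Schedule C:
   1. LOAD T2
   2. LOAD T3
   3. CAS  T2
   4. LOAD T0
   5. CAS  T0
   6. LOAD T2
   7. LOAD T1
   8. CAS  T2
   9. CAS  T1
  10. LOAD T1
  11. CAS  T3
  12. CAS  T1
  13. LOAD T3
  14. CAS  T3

Simulating candidate C:
   1) LOAD T2:  M=2  r_T2=2
   2) LOAD T3:  M=2  r_T3=2
   3) CAS  T2:  M=3  r_T2=2 ✓
   4) LOAD T0:  M=3  r_T0=3
   5) CAS  T0:  M=4  r_T0=3 ✓
   6) LOAD T2:  M=4  r_T2=4
   7) LOAD T1:  M=4  r_T1=4
   8) CAS  T2:  M=5  r_T2=4 ✓
   9) CAS  T1:  M=5  r_T1=4 ✗
  10) LOAD T1:  M=5  r_T1=5
  11) CAS  T3:  M=5  r_T3=2 ✗
  12) CAS  T1:  M=6  r_T1=5 ✓
  13) LOAD T3:  M=6  r_T3=6
  14) CAS  T3:  M=7  r_T3=6 ✓

C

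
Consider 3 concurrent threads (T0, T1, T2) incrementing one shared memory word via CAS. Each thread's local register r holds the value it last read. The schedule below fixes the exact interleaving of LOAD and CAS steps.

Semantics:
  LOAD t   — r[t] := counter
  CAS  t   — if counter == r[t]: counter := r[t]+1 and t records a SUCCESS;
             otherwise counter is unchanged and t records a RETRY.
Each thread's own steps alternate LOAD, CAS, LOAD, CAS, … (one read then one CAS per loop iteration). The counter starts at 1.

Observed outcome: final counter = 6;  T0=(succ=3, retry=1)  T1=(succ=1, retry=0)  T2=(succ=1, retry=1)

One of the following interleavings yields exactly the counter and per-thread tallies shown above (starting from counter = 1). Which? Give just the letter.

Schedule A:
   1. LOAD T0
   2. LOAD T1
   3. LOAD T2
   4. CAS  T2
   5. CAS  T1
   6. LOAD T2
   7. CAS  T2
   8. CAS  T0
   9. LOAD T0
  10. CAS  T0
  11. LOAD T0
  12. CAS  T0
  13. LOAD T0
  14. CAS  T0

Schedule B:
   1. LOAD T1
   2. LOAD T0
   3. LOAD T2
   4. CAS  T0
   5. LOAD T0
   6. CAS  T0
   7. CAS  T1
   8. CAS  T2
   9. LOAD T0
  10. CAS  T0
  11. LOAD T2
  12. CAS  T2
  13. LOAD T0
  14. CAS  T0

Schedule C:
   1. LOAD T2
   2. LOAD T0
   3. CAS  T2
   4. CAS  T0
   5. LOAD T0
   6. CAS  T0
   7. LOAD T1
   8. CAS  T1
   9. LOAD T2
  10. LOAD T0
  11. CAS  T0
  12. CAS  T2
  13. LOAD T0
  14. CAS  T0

C

Run C:
#1 T2 reads 1
#2 T0 reads 1
#3 T2 CAS(1→2) writes; counter now 2
#4 T0 CAS(1→2) fails; counter now 2
#5 T0 reads 2
#6 T0 CAS(2→3) writes; counter now 3
#7 T1 reads 3
#8 T1 CAS(3→4) writes; counter now 4
#9 T2 reads 4
#10 T0 reads 4
#11 T0 CAS(4→5) writes; counter now 5
#12 T2 CAS(4→5) fails; counter now 5
#13 T0 reads 5
#14 T0 CAS(5→6) writes; counter now 6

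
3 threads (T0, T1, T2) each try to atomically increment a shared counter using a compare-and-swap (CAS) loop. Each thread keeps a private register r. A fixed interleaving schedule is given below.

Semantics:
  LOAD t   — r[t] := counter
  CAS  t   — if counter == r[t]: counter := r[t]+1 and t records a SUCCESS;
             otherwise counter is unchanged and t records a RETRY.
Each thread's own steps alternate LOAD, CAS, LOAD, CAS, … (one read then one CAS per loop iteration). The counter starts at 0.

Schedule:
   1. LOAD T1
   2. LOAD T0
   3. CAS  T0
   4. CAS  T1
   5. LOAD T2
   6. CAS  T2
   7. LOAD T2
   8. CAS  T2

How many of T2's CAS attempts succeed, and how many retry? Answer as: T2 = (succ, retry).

step 1: T1 LOAD ⇒ load; ctr=0 reg=0
step 2: T0 LOAD ⇒ load; ctr=0 reg=0
step 3: T0 CAS ⇒ ok; ctr=1 reg=0
step 4: T1 CAS ⇒ retry; ctr=1 reg=0
step 5: T2 LOAD ⇒ load; ctr=1 reg=1
step 6: T2 CAS ⇒ ok; ctr=2 reg=1
step 7: T2 LOAD ⇒ load; ctr=2 reg=2
step 8: T2 CAS ⇒ ok; ctr=3 reg=2

T2 = (2, 0)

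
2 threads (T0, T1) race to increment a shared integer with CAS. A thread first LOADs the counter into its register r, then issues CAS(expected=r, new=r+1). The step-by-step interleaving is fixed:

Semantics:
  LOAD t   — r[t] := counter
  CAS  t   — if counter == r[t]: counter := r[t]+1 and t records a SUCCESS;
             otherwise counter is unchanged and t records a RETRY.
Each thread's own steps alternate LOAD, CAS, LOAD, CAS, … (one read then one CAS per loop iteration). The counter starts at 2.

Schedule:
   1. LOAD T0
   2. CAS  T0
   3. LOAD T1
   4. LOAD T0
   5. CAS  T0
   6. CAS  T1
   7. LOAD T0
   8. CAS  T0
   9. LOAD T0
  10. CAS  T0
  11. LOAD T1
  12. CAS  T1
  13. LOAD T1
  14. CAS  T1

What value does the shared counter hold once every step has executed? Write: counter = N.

1. LOAD T0 → mem=2 r[T0]=2 [LOAD]
2. CAS T0 → mem=3 r[T0]=2 [OK]
3. LOAD T1 → mem=3 r[T1]=3 [LOAD]
4. LOAD T0 → mem=3 r[T0]=3 [LOAD]
5. CAS T0 → mem=4 r[T0]=3 [OK]
6. CAS T1 → mem=4 r[T1]=3 [RETRY]
7. LOAD T0 → mem=4 r[T0]=4 [LOAD]
8. CAS T0 → mem=5 r[T0]=4 [OK]
9. LOAD T0 → mem=5 r[T0]=5 [LOAD]
10. CAS T0 → mem=6 r[T0]=5 [OK]
11. LOAD T1 → mem=6 r[T1]=6 [LOAD]
12. CAS T1 → mem=7 r[T1]=6 [OK]
13. LOAD T1 → mem=7 r[T1]=7 [LOAD]
14. CAS T1 → mem=8 r[T1]=7 [OK]

counter = 8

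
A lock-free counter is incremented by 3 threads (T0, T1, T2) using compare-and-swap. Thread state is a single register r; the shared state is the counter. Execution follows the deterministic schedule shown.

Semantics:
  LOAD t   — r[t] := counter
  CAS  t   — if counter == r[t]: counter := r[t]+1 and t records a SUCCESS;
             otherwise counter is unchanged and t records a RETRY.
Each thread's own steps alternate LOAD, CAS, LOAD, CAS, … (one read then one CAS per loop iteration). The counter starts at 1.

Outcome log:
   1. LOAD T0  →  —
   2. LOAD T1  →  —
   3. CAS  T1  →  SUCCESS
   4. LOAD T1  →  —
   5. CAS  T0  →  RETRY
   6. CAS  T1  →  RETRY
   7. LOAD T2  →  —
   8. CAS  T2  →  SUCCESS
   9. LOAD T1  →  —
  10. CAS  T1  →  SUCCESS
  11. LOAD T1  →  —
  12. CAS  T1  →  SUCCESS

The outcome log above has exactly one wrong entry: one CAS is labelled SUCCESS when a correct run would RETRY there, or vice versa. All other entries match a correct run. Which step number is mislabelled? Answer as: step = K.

Reference trace:
step 1: T0 LOAD ⇒ load; ctr=1 reg=1
step 2: T1 LOAD ⇒ load; ctr=1 reg=1
step 3: T1 CAS ⇒ ok; ctr=2 reg=1
step 4: T1 LOAD ⇒ load; ctr=2 reg=2
step 5: T0 CAS ⇒ retry; ctr=2 reg=1
step 6: T1 CAS ⇒ ok; ctr=3 reg=2
step 7: T2 LOAD ⇒ load; ctr=3 reg=3
step 8: T2 CAS ⇒ ok; ctr=4 reg=3
step 9: T1 LOAD ⇒ load; ctr=4 reg=4
step 10: T1 CAS ⇒ ok; ctr=5 reg=4
step 11: T1 LOAD ⇒ load; ctr=5 reg=5
step 12: T1 CAS ⇒ ok; ctr=6 reg=5
Log disagrees first at step 6.

step = 6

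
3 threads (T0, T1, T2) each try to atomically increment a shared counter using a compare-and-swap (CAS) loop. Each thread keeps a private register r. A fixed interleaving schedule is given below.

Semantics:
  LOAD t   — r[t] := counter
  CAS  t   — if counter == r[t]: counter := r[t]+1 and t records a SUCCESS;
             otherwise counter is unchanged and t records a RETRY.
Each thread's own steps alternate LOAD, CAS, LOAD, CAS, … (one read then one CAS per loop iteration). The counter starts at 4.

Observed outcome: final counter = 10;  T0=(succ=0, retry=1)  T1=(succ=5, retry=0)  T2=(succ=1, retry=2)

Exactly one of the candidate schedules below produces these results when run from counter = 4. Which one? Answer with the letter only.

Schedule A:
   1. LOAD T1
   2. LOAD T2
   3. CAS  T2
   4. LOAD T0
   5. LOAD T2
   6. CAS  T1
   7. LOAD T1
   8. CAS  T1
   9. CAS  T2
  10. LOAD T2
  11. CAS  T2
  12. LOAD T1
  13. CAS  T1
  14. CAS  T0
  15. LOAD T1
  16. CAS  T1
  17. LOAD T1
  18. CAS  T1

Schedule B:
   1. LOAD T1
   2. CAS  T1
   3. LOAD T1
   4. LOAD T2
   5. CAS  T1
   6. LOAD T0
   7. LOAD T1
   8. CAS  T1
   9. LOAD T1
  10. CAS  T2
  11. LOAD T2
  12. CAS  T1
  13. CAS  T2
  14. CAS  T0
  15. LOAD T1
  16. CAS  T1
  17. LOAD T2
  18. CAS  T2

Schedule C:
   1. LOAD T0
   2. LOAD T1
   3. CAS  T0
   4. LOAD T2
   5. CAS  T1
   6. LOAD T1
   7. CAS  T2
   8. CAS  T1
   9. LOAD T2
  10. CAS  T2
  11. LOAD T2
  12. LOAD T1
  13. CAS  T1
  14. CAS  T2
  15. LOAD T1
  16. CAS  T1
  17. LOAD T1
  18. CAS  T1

B

Run B:
1. LOAD T1 → mem=4 r[T1]=4 [LOAD]
2. CAS T1 → mem=5 r[T1]=4 [OK]
3. LOAD T1 → mem=5 r[T1]=5 [LOAD]
4. LOAD T2 → mem=5 r[T2]=5 [LOAD]
5. CAS T1 → mem=6 r[T1]=5 [OK]
6. LOAD T0 → mem=6 r[T0]=6 [LOAD]
7. LOAD T1 → mem=6 r[T1]=6 [LOAD]
8. CAS T1 → mem=7 r[T1]=6 [OK]
9. LOAD T1 → mem=7 r[T1]=7 [LOAD]
10. CAS T2 → mem=7 r[T2]=5 [RETRY]
11. LOAD T2 → mem=7 r[T2]=7 [LOAD]
12. CAS T1 → mem=8 r[T1]=7 [OK]
13. CAS T2 → mem=8 r[T2]=7 [RETRY]
14. CAS T0 → mem=8 r[T0]=6 [RETRY]
15. LOAD T1 → mem=8 r[T1]=8 [LOAD]
16. CAS T1 → mem=9 r[T1]=8 [OK]
17. LOAD T2 → mem=9 r[T2]=9 [LOAD]
18. CAS T2 → mem=10 r[T2]=9 [OK]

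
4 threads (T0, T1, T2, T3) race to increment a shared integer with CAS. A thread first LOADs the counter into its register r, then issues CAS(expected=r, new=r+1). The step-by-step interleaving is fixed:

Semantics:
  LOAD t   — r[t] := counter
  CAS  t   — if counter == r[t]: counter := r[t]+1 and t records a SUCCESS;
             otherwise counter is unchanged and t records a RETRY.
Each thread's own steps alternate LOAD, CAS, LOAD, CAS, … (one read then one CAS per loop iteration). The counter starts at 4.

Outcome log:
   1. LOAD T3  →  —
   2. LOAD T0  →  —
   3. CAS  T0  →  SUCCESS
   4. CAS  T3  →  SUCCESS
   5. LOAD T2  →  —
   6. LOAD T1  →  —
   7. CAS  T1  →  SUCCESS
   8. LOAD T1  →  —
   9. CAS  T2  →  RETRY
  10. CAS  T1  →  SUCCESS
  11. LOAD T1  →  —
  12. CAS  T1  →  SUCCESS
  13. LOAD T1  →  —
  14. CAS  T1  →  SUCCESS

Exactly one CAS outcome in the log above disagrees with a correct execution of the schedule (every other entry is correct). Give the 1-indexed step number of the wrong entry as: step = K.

step = 4

Reference trace:
T3 LOAD — after: cnt=4, r=4 — load
T0 LOAD — after: cnt=4, r=4 — load
T0 CAS — after: cnt=5, r=4 — ok
T3 CAS — after: cnt=5, r=4 — retry
T2 LOAD — after: cnt=5, r=5 — load
T1 LOAD — after: cnt=5, r=5 — load
T1 CAS — after: cnt=6, r=5 — ok
T1 LOAD — after: cnt=6, r=6 — load
T2 CAS — after: cnt=6, r=5 — retry
T1 CAS — after: cnt=7, r=6 — ok
T1 LOAD — after: cnt=7, r=7 — load
T1 CAS — after: cnt=8, r=7 — ok
T1 LOAD — after: cnt=8, r=8 — load
T1 CAS — after: cnt=9, r=8 — ok
Log disagrees first at step 4.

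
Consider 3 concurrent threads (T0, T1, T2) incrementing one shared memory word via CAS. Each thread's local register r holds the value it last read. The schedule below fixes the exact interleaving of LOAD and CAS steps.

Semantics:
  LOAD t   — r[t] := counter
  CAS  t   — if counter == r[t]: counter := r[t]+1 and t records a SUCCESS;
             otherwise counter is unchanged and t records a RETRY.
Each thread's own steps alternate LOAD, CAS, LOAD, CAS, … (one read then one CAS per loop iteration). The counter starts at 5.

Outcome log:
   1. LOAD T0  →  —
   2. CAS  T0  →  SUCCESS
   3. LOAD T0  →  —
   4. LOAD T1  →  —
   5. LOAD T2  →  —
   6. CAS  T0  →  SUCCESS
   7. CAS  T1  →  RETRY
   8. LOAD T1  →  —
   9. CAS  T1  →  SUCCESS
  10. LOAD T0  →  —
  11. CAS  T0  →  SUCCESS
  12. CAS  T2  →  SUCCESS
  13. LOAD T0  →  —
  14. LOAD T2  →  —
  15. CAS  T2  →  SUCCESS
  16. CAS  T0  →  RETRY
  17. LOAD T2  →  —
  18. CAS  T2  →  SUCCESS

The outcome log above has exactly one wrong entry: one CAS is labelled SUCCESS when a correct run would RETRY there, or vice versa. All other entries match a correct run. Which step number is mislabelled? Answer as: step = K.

step = 12

Reference trace:
step 1: T0 LOAD ⇒ load; ctr=5 reg=5
step 2: T0 CAS ⇒ ok; ctr=6 reg=5
step 3: T0 LOAD ⇒ load; ctr=6 reg=6
step 4: T1 LOAD ⇒ load; ctr=6 reg=6
step 5: T2 LOAD ⇒ load; ctr=6 reg=6
step 6: T0 CAS ⇒ ok; ctr=7 reg=6
step 7: T1 CAS ⇒ retry; ctr=7 reg=6
step 8: T1 LOAD ⇒ load; ctr=7 reg=7
step 9: T1 CAS ⇒ ok; ctr=8 reg=7
step 10: T0 LOAD ⇒ load; ctr=8 reg=8
step 11: T0 CAS ⇒ ok; ctr=9 reg=8
step 12: T2 CAS ⇒ retry; ctr=9 reg=6
step 13: T0 LOAD ⇒ load; ctr=9 reg=9
step 14: T2 LOAD ⇒ load; ctr=9 reg=9
step 15: T2 CAS ⇒ ok; ctr=10 reg=9
step 16: T0 CAS ⇒ retry; ctr=10 reg=9
step 17: T2 LOAD ⇒ load; ctr=10 reg=10
step 18: T2 CAS ⇒ ok; ctr=11 reg=10
Mismatch at 12.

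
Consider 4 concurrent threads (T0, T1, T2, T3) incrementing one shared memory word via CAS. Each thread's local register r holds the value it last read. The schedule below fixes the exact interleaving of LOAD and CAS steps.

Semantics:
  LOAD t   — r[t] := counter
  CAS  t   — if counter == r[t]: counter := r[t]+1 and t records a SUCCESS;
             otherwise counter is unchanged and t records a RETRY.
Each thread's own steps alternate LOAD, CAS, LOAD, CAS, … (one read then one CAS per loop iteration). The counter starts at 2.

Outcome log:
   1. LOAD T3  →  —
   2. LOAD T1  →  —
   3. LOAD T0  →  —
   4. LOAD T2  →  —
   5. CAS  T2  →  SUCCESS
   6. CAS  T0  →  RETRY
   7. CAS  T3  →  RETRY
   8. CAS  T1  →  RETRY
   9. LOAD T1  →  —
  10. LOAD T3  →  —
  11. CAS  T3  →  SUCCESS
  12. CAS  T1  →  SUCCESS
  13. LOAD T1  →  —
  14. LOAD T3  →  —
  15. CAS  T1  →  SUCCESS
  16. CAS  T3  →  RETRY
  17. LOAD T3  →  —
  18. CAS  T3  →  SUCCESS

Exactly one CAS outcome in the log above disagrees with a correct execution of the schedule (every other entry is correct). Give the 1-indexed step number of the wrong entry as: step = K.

Correct run:
   1) LOAD T3:  M=2  r_T3=2
   2) LOAD T1:  M=2  r_T1=2
   3) LOAD T0:  M=2  r_T0=2
   4) LOAD T2:  M=2  r_T2=2
   5) CAS  T2:  M=3  r_T2=2 ✓
   6) CAS  T0:  M=3  r_T0=2 ✗
   7) CAS  T3:  M=3  r_T3=2 ✗
   8) CAS  T1:  M=3  r_T1=2 ✗
   9) LOAD T1:  M=3  r_T1=3
  10) LOAD T3:  M=3  r_T3=3
  11) CAS  T3:  M=4  r_T3=3 ✓
  12) CAS  T1:  M=4  r_T1=3 ✗
  13) LOAD T1:  M=4  r_T1=4
  14) LOAD T3:  M=4  r_T3=4
  15) CAS  T1:  M=5  r_T1=4 ✓
  16) CAS  T3:  M=5  r_T3=4 ✗
  17) LOAD T3:  M=5  r_T3=5
  18) CAS  T3:  M=6  r_T3=5 ✓
Mismatch at 12.

step = 12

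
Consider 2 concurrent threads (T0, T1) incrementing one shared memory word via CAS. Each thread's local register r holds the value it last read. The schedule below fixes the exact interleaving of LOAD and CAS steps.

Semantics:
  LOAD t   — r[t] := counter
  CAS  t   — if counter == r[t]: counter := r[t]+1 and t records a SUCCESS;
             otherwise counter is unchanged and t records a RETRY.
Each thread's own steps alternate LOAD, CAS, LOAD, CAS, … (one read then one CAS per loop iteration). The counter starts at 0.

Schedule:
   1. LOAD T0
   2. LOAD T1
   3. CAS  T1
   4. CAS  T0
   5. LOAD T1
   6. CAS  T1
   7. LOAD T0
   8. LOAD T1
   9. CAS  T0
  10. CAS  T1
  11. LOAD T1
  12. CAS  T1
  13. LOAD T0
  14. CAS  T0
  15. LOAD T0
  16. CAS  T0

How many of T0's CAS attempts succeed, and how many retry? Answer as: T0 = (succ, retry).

1. LOAD T0 → mem=0 r[T0]=0 [LOAD]
2. LOAD T1 → mem=0 r[T1]=0 [LOAD]
3. CAS T1 → mem=1 r[T1]=0 [OK]
4. CAS T0 → mem=1 r[T0]=0 [RETRY]
5. LOAD T1 → mem=1 r[T1]=1 [LOAD]
6. CAS T1 → mem=2 r[T1]=1 [OK]
7. LOAD T0 → mem=2 r[T0]=2 [LOAD]
8. LOAD T1 → mem=2 r[T1]=2 [LOAD]
9. CAS T0 → mem=3 r[T0]=2 [OK]
10. CAS T1 → mem=3 r[T1]=2 [RETRY]
11. LOAD T1 → mem=3 r[T1]=3 [LOAD]
12. CAS T1 → mem=4 r[T1]=3 [OK]
13. LOAD T0 → mem=4 r[T0]=4 [LOAD]
14. CAS T0 → mem=5 r[T0]=4 [OK]
15. LOAD T0 → mem=5 r[T0]=5 [LOAD]
16. CAS T0 → mem=6 r[T0]=5 [OK]

T0 = (3, 1)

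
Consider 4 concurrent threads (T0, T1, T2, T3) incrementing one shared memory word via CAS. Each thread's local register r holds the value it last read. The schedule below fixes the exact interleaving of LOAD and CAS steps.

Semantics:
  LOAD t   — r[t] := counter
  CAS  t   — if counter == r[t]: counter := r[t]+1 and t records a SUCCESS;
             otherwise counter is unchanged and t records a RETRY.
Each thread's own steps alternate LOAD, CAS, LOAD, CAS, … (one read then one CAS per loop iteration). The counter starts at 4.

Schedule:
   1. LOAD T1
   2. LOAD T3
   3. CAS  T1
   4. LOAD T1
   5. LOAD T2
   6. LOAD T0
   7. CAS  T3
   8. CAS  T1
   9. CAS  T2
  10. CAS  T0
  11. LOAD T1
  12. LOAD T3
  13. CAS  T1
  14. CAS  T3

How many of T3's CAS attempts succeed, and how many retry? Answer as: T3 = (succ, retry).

T3 = (0, 2)

1. LOAD T1 → mem=4 r[T1]=4 [LOAD]
2. LOAD T3 → mem=4 r[T3]=4 [LOAD]
3. CAS T1 → mem=5 r[T1]=4 [OK]
4. LOAD T1 → mem=5 r[T1]=5 [LOAD]
5. LOAD T2 → mem=5 r[T2]=5 [LOAD]
6. LOAD T0 → mem=5 r[T0]=5 [LOAD]
7. CAS T3 → mem=5 r[T3]=4 [RETRY]
8. CAS T1 → mem=6 r[T1]=5 [OK]
9. CAS T2 → mem=6 r[T2]=5 [RETRY]
10. CAS T0 → mem=6 r[T0]=5 [RETRY]
11. LOAD T1 → mem=6 r[T1]=6 [LOAD]
12. LOAD T3 → mem=6 r[T3]=6 [LOAD]
13. CAS T1 → mem=7 r[T1]=6 [OK]
14. CAS T3 → mem=7 r[T3]=6 [RETRY]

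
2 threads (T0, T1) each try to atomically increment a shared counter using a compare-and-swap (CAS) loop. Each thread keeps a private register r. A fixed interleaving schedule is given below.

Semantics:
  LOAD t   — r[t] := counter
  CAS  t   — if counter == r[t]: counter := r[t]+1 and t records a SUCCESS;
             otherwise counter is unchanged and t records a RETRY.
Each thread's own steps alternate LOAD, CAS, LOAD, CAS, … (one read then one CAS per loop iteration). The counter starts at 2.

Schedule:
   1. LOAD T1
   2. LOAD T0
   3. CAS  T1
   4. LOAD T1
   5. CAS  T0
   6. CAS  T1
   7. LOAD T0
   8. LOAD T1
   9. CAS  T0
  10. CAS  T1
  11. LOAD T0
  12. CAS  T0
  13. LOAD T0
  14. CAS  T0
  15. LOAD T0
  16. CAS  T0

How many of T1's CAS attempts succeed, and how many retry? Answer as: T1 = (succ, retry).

1. LOAD T1 → mem=2 r[T1]=2 [LOAD]
2. LOAD T0 → mem=2 r[T0]=2 [LOAD]
3. CAS T1 → mem=3 r[T1]=2 [OK]
4. LOAD T1 → mem=3 r[T1]=3 [LOAD]
5. CAS T0 → mem=3 r[T0]=2 [RETRY]
6. CAS T1 → mem=4 r[T1]=3 [OK]
7. LOAD T0 → mem=4 r[T0]=4 [LOAD]
8. LOAD T1 → mem=4 r[T1]=4 [LOAD]
9. CAS T0 → mem=5 r[T0]=4 [OK]
10. CAS T1 → mem=5 r[T1]=4 [RETRY]
11. LOAD T0 → mem=5 r[T0]=5 [LOAD]
12. CAS T0 → mem=6 r[T0]=5 [OK]
13. LOAD T0 → mem=6 r[T0]=6 [LOAD]
14. CAS T0 → mem=7 r[T0]=6 [OK]
15. LOAD T0 → mem=7 r[T0]=7 [LOAD]
16. CAS T0 → mem=8 r[T0]=7 [OK]

T1 = (2, 1)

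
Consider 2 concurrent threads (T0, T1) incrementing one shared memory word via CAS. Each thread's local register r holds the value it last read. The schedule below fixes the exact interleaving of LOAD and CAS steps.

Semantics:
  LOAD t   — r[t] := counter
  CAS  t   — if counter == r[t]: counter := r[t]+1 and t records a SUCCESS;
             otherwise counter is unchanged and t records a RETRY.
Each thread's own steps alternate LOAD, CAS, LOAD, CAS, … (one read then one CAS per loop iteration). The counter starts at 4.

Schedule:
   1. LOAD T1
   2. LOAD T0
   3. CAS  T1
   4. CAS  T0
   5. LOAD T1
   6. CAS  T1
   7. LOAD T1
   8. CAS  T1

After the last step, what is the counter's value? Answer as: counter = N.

counter = 7

T1 LOAD — after: cnt=4, r=4 — load
T0 LOAD — after: cnt=4, r=4 — load
T1 CAS — after: cnt=5, r=4 — ok
T0 CAS — after: cnt=5, r=4 — retry
T1 LOAD — after: cnt=5, r=5 — load
T1 CAS — after: cnt=6, r=5 — ok
T1 LOAD — after: cnt=6, r=6 — load
T1 CAS — after: cnt=7, r=6 — ok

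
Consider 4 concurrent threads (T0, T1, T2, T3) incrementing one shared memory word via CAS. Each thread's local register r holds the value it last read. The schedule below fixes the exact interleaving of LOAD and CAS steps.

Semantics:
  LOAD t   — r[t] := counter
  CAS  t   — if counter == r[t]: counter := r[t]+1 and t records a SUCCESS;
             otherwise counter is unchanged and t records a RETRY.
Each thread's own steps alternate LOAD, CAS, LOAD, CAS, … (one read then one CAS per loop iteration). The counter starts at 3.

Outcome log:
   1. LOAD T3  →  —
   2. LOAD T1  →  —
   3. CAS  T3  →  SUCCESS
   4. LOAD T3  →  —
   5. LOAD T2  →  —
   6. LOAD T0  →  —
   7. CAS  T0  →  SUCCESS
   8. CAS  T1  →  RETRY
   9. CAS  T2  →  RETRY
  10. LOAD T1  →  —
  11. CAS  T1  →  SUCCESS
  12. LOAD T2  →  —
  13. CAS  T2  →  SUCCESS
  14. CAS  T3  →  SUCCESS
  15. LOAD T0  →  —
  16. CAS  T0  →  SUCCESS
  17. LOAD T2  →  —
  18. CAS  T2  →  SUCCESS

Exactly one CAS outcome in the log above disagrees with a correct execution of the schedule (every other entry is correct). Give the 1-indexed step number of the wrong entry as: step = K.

step = 14

Re-executing:
T3 LOAD — after: cnt=3, r=3 — load
T1 LOAD — after: cnt=3, r=3 — load
T3 CAS — after: cnt=4, r=3 — ok
T3 LOAD — after: cnt=4, r=4 — load
T2 LOAD — after: cnt=4, r=4 — load
T0 LOAD — after: cnt=4, r=4 — load
T0 CAS — after: cnt=5, r=4 — ok
T1 CAS — after: cnt=5, r=3 — retry
T2 CAS — after: cnt=5, r=4 — retry
T1 LOAD — after: cnt=5, r=5 — load
T1 CAS — after: cnt=6, r=5 — ok
T2 LOAD — after: cnt=6, r=6 — load
T2 CAS — after: cnt=7, r=6 — ok
T3 CAS — after: cnt=7, r=4 — retry
T0 LOAD — after: cnt=7, r=7 — load
T0 CAS — after: cnt=8, r=7 — ok
T2 LOAD — after: cnt=8, r=8 — load
T2 CAS — after: cnt=9, r=8 — ok
Mismatch at 14.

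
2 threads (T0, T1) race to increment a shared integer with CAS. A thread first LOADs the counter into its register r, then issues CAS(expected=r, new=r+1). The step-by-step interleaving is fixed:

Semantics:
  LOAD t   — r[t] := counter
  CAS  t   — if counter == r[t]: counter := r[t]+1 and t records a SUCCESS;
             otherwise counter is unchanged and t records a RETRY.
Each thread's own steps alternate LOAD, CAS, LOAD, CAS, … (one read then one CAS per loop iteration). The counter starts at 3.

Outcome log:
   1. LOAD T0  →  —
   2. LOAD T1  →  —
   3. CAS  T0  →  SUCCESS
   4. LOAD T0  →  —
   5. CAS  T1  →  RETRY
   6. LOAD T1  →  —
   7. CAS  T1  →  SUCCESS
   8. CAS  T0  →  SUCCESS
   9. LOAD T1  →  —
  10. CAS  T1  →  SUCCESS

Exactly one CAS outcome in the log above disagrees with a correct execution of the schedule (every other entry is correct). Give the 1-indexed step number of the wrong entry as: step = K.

step = 8

Reference trace:
step 1: T0 LOAD ⇒ load; ctr=3 reg=3
step 2: T1 LOAD ⇒ load; ctr=3 reg=3
step 3: T0 CAS ⇒ ok; ctr=4 reg=3
step 4: T0 LOAD ⇒ load; ctr=4 reg=4
step 5: T1 CAS ⇒ retry; ctr=4 reg=3
step 6: T1 LOAD ⇒ load; ctr=4 reg=4
step 7: T1 CAS ⇒ ok; ctr=5 reg=4
step 8: T0 CAS ⇒ retry; ctr=5 reg=4
step 9: T1 LOAD ⇒ load; ctr=5 reg=5
step 10: T1 CAS ⇒ ok; ctr=6 reg=5
Mismatch at 8.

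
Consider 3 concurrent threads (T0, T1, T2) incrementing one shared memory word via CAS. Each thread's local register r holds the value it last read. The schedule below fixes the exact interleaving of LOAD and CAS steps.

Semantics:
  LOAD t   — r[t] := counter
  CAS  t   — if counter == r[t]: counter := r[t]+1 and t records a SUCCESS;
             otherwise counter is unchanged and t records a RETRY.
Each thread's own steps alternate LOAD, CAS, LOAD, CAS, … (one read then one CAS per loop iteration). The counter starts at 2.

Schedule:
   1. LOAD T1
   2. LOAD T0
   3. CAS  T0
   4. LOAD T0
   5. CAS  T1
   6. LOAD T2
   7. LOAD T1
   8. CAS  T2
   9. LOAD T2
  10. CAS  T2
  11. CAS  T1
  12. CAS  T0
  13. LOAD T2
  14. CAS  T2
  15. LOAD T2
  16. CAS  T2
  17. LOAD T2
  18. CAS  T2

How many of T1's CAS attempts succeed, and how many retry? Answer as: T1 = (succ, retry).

T1 LOAD — after: cnt=2, r=2 — load
T0 LOAD — after: cnt=2, r=2 — load
T0 CAS — after: cnt=3, r=2 — ok
T0 LOAD — after: cnt=3, r=3 — load
T1 CAS — after: cnt=3, r=2 — retry
T2 LOAD — after: cnt=3, r=3 — load
T1 LOAD — after: cnt=3, r=3 — load
T2 CAS — after: cnt=4, r=3 — ok
T2 LOAD — after: cnt=4, r=4 — load
T2 CAS — after: cnt=5, r=4 — ok
T1 CAS — after: cnt=5, r=3 — retry
T0 CAS — after: cnt=5, r=3 — retry
T2 LOAD — after: cnt=5, r=5 — load
T2 CAS — after: cnt=6, r=5 — ok
T2 LOAD — after: cnt=6, r=6 — load
T2 CAS — after: cnt=7, r=6 — ok
T2 LOAD — after: cnt=7, r=7 — load
T2 CAS — after: cnt=8, r=7 — ok

T1 = (0, 2)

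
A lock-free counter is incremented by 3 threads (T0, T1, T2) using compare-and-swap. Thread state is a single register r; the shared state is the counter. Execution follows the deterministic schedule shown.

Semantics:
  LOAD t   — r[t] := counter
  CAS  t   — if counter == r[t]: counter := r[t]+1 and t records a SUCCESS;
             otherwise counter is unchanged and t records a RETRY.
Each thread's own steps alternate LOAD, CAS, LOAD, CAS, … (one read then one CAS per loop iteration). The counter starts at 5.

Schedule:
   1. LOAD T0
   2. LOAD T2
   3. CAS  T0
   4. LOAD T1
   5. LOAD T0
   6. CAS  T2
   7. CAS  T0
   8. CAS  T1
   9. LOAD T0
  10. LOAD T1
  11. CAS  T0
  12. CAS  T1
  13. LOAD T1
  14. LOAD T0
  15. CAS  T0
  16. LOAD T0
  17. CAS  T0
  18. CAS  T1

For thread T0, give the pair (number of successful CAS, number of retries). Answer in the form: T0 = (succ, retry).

T0 = (5, 0)

T0 LOAD — after: cnt=5, r=5 — load
T2 LOAD — after: cnt=5, r=5 — load
T0 CAS — after: cnt=6, r=5 — ok
T1 LOAD — after: cnt=6, r=6 — load
T0 LOAD — after: cnt=6, r=6 — load
T2 CAS — after: cnt=6, r=5 — retry
T0 CAS — after: cnt=7, r=6 — ok
T1 CAS — after: cnt=7, r=6 — retry
T0 LOAD — after: cnt=7, r=7 — load
T1 LOAD — after: cnt=7, r=7 — load
T0 CAS — after: cnt=8, r=7 — ok
T1 CAS — after: cnt=8, r=7 — retry
T1 LOAD — after: cnt=8, r=8 — load
T0 LOAD — after: cnt=8, r=8 — load
T0 CAS — after: cnt=9, r=8 — ok
T0 LOAD — after: cnt=9, r=9 — load
T0 CAS — after: cnt=10, r=9 — ok
T1 CAS — after: cnt=10, r=8 — retry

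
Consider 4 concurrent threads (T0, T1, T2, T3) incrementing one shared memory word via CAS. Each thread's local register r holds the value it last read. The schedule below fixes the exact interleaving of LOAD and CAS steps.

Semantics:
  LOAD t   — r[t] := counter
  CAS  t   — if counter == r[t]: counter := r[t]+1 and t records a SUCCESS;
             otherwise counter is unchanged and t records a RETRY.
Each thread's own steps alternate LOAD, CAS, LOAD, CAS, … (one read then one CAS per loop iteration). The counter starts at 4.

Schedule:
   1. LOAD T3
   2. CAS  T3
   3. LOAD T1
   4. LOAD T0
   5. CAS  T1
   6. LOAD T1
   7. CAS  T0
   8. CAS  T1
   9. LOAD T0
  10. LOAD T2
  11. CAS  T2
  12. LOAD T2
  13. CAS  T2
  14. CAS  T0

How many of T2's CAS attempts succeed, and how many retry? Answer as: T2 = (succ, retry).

T2 = (2, 0)

[1] T3.load  rd  (counter 4, T3.r 4)
[2] T3.cas  hit  (counter 5, T3.r 4)
[3] T1.load  rd  (counter 5, T1.r 5)
[4] T0.load  rd  (counter 5, T0.r 5)
[5] T1.cas  hit  (counter 6, T1.r 5)
[6] T1.load  rd  (counter 6, T1.r 6)
[7] T0.cas  miss  (counter 6, T0.r 5)
[8] T1.cas  hit  (counter 7, T1.r 6)
[9] T0.load  rd  (counter 7, T0.r 7)
[10] T2.load  rd  (counter 7, T2.r 7)
[11] T2.cas  hit  (counter 8, T2.r 7)
[12] T2.load  rd  (counter 8, T2.r 8)
[13] T2.cas  hit  (counter 9, T2.r 8)
[14] T0.cas  miss  (counter 9, T0.r 7)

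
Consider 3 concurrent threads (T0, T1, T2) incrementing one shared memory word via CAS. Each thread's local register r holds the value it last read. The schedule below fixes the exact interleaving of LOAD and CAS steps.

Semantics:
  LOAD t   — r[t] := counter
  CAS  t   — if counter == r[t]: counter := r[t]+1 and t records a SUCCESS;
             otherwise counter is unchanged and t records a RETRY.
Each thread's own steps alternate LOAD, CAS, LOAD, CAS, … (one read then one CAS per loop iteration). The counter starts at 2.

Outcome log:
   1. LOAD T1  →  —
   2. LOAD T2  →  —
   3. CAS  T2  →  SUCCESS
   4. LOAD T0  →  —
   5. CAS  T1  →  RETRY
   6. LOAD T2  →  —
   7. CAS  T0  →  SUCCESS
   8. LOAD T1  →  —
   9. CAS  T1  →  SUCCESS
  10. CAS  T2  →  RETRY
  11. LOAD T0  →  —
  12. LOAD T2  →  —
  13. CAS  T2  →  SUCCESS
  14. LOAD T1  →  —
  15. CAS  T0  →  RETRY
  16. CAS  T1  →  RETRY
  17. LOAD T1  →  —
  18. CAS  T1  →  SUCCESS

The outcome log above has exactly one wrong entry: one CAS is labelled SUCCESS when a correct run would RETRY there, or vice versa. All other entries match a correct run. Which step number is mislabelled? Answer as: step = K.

step = 16

Correct run:
#1 T1 reads 2
#2 T2 reads 2
#3 T2 CAS(2→3) writes; counter now 3
#4 T0 reads 3
#5 T1 CAS(2→3) fails; counter now 3
#6 T2 reads 3
#7 T0 CAS(3→4) writes; counter now 4
#8 T1 reads 4
#9 T1 CAS(4→5) writes; counter now 5
#10 T2 CAS(3→4) fails; counter now 5
#11 T0 reads 5
#12 T2 reads 5
#13 T2 CAS(5→6) writes; counter now 6
#14 T1 reads 6
#15 T0 CAS(5→6) fails; counter now 6
#16 T1 CAS(6→7) writes; counter now 7
#17 T1 reads 7
#18 T1 CAS(7→8) writes; counter now 8
Flip is step 16.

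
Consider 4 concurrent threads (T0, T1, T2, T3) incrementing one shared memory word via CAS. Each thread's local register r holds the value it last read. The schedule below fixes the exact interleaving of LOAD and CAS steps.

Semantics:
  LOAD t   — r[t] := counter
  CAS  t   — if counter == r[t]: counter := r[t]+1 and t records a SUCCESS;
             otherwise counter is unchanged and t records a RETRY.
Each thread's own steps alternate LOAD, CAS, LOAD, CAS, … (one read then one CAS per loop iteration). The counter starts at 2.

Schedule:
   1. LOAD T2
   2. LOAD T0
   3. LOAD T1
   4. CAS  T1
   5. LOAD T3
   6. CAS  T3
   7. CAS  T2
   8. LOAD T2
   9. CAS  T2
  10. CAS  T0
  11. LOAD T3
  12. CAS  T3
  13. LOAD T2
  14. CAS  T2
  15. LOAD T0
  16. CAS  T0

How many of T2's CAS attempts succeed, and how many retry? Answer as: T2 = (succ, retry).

T2 = (2, 1)

#1 T2 reads 2
#2 T0 reads 2
#3 T1 reads 2
#4 T1 CAS(2→3) writes; counter now 3
#5 T3 reads 3
#6 T3 CAS(3→4) writes; counter now 4
#7 T2 CAS(2→3) fails; counter now 4
#8 T2 reads 4
#9 T2 CAS(4→5) writes; counter now 5
#10 T0 CAS(2→3) fails; counter now 5
#11 T3 reads 5
#12 T3 CAS(5→6) writes; counter now 6
#13 T2 reads 6
#14 T2 CAS(6→7) writes; counter now 7
#15 T0 reads 7
#16 T0 CAS(7→8) writes; counter now 8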